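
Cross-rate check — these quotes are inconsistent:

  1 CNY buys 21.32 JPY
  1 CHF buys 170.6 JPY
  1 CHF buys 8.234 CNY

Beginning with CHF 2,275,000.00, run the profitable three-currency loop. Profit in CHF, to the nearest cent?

Profit: CHF 65,994.74

Profitable loop is CHF → CNY → JPY → CHF:
CHF 2,275,000.00 × 8.234 = CNY 18,732,350.00
CNY 18,732,350.00 × 21.32 = JPY 399,373,702
JPY 399,373,702 ÷ 170.6 = CHF 2,340,994.74
Profit = CHF 2,340,994.74 − CHF 2,275,000.00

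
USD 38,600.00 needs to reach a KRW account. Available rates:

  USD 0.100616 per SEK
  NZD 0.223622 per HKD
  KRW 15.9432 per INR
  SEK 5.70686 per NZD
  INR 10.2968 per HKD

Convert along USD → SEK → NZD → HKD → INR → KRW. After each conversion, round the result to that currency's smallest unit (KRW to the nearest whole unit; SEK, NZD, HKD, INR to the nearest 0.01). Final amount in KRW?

KRW 49,349,904

USD 38,600.00 ÷ 0.100616 = SEK 383,636.80
SEK 383,636.80 ÷ 5.70686 = NZD 67,223.80
NZD 67,223.80 ÷ 0.223622 = HKD 300,613.54
HKD 300,613.54 × 10.2968 = INR 3,095,357.50
INR 3,095,357.50 × 15.9432 = KRW 49,349,904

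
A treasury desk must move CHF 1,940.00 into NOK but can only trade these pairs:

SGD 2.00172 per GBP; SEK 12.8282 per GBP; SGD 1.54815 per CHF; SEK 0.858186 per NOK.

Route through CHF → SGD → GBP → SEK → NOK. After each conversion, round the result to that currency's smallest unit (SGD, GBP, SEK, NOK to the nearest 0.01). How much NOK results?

NOK 22,428.19

CHF 1,940.00 × 1.54815 = SGD 3,003.41
SGD 3,003.41 ÷ 2.00172 = GBP 1,500.41
GBP 1,500.41 × 12.8282 = SEK 19,247.56
SEK 19,247.56 ÷ 0.858186 = NOK 22,428.19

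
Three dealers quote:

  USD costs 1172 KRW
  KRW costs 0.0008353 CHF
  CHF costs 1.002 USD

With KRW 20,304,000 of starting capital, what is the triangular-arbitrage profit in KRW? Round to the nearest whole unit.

Profitable loop is KRW → USD → CHF → KRW:
KRW 20,304,000 ÷ 1172 = USD 17,324.23
USD 17,324.23 ÷ 1.002 = CHF 17,289.65
CHF 17,289.65 ÷ 0.0008353 = KRW 20,698,734
Profit = KRW 20,698,734 − KRW 20,304,000

Profit: KRW 394,734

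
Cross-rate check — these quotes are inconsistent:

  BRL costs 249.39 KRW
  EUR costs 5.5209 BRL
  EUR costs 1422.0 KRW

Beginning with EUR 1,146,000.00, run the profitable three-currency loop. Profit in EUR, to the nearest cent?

Profitable loop is EUR → KRW → BRL → EUR:
EUR 1,146,000.00 × 1422.0 = KRW 1,629,612,000
KRW 1,629,612,000 ÷ 249.39 = BRL 6,534,391.92
BRL 6,534,391.92 ÷ 5.5209 = EUR 1,183,573.68
Profit = EUR 1,183,573.68 − EUR 1,146,000.00

Profit: EUR 37,573.68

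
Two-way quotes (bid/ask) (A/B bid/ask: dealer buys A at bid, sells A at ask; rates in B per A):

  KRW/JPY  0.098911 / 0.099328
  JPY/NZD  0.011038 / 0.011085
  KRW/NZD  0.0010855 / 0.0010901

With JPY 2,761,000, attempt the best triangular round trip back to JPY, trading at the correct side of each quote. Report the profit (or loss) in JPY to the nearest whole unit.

Net profit: JPY 4,254

Best loop JPY → NZD → KRW → JPY:
JPY 2,761,000 × 0.011038 (sell JPY at bid) = NZD 30,475.92
NZD 30,475.92 ÷ 0.0010901 (buy KRW at ask) = KRW 27,956,993
KRW 27,956,993 × 0.098911 (sell KRW at bid) = JPY 2,765,254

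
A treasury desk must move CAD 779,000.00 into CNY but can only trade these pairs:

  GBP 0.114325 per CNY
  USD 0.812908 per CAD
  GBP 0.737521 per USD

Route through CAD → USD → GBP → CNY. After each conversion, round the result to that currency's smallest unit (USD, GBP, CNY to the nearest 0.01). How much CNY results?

CAD 779,000.00 × 0.812908 = USD 633,255.33
USD 633,255.33 × 0.737521 = GBP 467,039.10
GBP 467,039.10 ÷ 0.114325 = CNY 4,085,187.84

CNY 4,085,187.84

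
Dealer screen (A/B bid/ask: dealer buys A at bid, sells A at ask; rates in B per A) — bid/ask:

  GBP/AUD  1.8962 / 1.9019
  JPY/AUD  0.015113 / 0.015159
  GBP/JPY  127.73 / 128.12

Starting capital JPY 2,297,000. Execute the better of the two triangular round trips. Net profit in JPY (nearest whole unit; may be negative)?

Net profit: JPY 34,401

Best loop JPY → AUD → GBP → JPY:
JPY 2,297,000 × 0.015113 (sell JPY at bid) = AUD 34,714.56
AUD 34,714.56 ÷ 1.9019 (buy GBP at ask) = GBP 18,252.57
GBP 18,252.57 × 127.73 (sell GBP at bid) = JPY 2,331,401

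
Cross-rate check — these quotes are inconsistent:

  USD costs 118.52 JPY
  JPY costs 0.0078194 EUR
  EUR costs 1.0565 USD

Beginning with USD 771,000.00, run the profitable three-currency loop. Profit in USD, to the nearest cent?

Profit: USD 16,444.23

Profitable loop is USD → EUR → JPY → USD:
USD 771,000.00 ÷ 1.0565 = EUR 729,768.10
EUR 729,768.10 ÷ 0.0078194 = JPY 93,327,890
JPY 93,327,890 ÷ 118.52 = USD 787,444.23
Profit = USD 787,444.23 − USD 771,000.00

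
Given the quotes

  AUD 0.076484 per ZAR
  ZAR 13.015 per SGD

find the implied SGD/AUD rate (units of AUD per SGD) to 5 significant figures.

1 SGD × 13.015 = 13.015 ZAR
13.015 ZAR × 0.076484 = 0.995439 AUD

SGD/AUD = 0.99544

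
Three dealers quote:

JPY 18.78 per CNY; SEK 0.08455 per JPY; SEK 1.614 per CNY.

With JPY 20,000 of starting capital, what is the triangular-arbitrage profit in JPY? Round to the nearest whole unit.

Profitable loop is JPY → CNY → SEK → JPY:
JPY 20,000 ÷ 18.78 = CNY 1,064.96
CNY 1,064.96 × 1.614 = SEK 1,718.85
SEK 1,718.85 ÷ 0.08455 = JPY 20,329
Profit = JPY 20,329 − JPY 20,000

Profit: JPY 329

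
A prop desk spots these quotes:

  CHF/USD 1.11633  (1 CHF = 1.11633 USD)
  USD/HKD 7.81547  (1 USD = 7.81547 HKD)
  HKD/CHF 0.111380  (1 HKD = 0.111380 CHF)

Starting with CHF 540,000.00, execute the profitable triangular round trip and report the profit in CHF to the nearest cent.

Profitable loop is CHF → HKD → USD → CHF:
CHF 540,000.00 ÷ 0.111380 = HKD 4,848,267.19
HKD 4,848,267.19 ÷ 7.81547 = USD 620,342.37
USD 620,342.37 ÷ 1.11633 = CHF 555,698.02
Profit = CHF 555,698.02 − CHF 540,000.00

Profit: CHF 15,698.02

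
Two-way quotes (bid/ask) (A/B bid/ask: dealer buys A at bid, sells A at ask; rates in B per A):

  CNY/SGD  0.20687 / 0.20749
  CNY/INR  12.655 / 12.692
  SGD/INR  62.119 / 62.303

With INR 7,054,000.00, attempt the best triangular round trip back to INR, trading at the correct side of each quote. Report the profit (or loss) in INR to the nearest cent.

Best loop INR → CNY → SGD → INR:
INR 7,054,000.00 ÷ 12.692 (buy CNY at ask) = CNY 555,783.17
CNY 555,783.17 × 0.20687 (sell CNY at bid) = SGD 114,974.86
SGD 114,974.86 × 62.119 (sell SGD at bid) = INR 7,142,123.61

Net profit: INR 88,123.61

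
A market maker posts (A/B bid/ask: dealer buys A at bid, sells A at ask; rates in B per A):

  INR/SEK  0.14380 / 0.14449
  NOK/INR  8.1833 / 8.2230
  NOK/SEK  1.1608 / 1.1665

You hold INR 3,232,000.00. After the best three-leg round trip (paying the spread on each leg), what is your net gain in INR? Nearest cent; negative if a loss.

Net profit: INR 28,423.15

Best loop INR → SEK → NOK → INR:
INR 3,232,000.00 × 0.14380 (sell INR at bid) = SEK 464,761.60
SEK 464,761.60 ÷ 1.1665 (buy NOK at ask) = NOK 398,424.00
NOK 398,424.00 × 8.1833 (sell NOK at bid) = INR 3,260,423.15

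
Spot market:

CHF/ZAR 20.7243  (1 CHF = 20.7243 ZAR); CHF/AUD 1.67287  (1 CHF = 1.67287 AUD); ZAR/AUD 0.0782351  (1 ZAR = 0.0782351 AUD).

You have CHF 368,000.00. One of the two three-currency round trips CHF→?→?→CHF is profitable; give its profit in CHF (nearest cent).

Profit: CHF 11,689.42

Profitable loop is CHF → AUD → ZAR → CHF:
CHF 368,000.00 × 1.67287 = AUD 615,616.16
AUD 615,616.16 ÷ 0.0782351 = ZAR 7,868,797.51
ZAR 7,868,797.51 ÷ 20.7243 = CHF 379,689.42
Profit = CHF 379,689.42 − CHF 368,000.00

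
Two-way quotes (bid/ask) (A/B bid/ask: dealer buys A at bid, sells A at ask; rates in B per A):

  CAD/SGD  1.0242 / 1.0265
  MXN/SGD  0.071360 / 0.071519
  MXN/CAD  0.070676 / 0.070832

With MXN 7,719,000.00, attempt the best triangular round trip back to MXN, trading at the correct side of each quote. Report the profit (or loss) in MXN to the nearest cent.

Best loop MXN → CAD → SGD → MXN:
MXN 7,719,000.00 × 0.070676 (sell MXN at bid) = CAD 545,548.04
CAD 545,548.04 × 1.0242 (sell CAD at bid) = SGD 558,750.31
SGD 558,750.31 ÷ 0.071519 (buy MXN at ask) = MXN 7,812,613.52

Net profit: MXN 93,613.52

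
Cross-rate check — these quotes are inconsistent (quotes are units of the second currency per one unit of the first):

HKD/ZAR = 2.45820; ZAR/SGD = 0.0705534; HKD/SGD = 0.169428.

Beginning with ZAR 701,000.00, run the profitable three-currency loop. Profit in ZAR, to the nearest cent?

Profit: ZAR 16,576.15

Profitable loop is ZAR → SGD → HKD → ZAR:
ZAR 701,000.00 × 0.0705534 = SGD 49,457.93
SGD 49,457.93 ÷ 0.169428 = HKD 291,911.22
HKD 291,911.22 × 2.45820 = ZAR 717,576.15
Profit = ZAR 717,576.15 − ZAR 701,000.00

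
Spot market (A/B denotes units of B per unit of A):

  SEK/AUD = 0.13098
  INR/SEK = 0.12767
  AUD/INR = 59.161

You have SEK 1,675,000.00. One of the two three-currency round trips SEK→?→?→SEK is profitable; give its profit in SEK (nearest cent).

Profit: SEK 18,111.11

Profitable loop is SEK → INR → AUD → SEK:
SEK 1,675,000.00 ÷ 0.12767 = INR 13,119,761.89
INR 13,119,761.89 ÷ 59.161 = AUD 221,763.69
AUD 221,763.69 ÷ 0.13098 = SEK 1,693,111.11
Profit = SEK 1,693,111.11 − SEK 1,675,000.00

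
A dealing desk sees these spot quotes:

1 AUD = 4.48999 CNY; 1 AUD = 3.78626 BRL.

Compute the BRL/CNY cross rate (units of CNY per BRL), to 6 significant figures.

1 BRL ÷ 3.78626 = 0.264113 AUD
0.264113 AUD × 4.48999 = 1.18586 CNY

BRL/CNY = 1.18586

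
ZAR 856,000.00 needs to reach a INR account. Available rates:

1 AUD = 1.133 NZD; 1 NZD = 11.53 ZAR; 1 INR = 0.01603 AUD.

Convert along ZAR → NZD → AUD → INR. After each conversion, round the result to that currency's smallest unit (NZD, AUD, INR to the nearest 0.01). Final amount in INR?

ZAR 856,000.00 ÷ 11.53 = NZD 74,241.11
NZD 74,241.11 ÷ 1.133 = AUD 65,526.13
AUD 65,526.13 ÷ 0.01603 = INR 4,087,718.65

INR 4,087,718.65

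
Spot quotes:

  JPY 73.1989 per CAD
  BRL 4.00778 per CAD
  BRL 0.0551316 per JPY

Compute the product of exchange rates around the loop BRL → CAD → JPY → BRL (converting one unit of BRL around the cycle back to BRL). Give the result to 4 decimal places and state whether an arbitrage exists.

Around BRL → CAD → JPY → BRL: 1 ÷ 4.00778 × 73.1989 × 0.0551316 = 1.006935
Product > 1; profitable direction is BRL → CAD → JPY → BRL.

1.0069 (arbitrage exists)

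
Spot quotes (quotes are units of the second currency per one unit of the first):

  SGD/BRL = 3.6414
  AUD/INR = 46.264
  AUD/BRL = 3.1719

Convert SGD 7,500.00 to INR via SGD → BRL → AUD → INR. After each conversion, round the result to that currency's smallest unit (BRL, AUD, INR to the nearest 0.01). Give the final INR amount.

INR 398,339.52

SGD 7,500.00 × 3.6414 = BRL 27,310.50
BRL 27,310.50 ÷ 3.1719 = AUD 8,610.14
AUD 8,610.14 × 46.264 = INR 398,339.52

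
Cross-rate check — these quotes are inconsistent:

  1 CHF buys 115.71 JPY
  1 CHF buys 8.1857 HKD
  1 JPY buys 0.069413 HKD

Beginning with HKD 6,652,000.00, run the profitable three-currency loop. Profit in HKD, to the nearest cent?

Profit: HKD 127,479.57

Profitable loop is HKD → JPY → CHF → HKD:
HKD 6,652,000.00 ÷ 0.069413 = JPY 95,832,193
JPY 95,832,193 ÷ 115.71 = CHF 828,210.12
CHF 828,210.12 × 8.1857 = HKD 6,779,479.57
Profit = HKD 6,779,479.57 − HKD 6,652,000.00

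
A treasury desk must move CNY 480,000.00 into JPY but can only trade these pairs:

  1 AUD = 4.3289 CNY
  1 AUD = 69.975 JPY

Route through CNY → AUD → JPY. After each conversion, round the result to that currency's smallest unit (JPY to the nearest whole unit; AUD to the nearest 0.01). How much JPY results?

CNY 480,000.00 ÷ 4.3289 = AUD 110,882.67
AUD 110,882.67 × 69.975 = JPY 7,759,015

JPY 7,759,015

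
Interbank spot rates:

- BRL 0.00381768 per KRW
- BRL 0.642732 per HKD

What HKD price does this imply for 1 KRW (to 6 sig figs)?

1 KRW × 0.00381768 = 0.00381768 BRL
0.00381768 BRL ÷ 0.642732 = 0.00593977 HKD

KRW/HKD = 0.00593977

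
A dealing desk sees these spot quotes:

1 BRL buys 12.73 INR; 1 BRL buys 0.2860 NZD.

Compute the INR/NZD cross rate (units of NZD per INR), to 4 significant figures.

1 INR ÷ 12.73 = 0.0785546 BRL
0.0785546 BRL × 0.2860 = 0.0224666 NZD

INR/NZD = 0.02247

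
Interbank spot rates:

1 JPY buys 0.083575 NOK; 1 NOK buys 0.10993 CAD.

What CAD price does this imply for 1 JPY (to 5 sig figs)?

1 JPY × 0.083575 = 0.083575 NOK
0.083575 NOK × 0.10993 = 0.0091874 CAD

JPY/CAD = 0.0091874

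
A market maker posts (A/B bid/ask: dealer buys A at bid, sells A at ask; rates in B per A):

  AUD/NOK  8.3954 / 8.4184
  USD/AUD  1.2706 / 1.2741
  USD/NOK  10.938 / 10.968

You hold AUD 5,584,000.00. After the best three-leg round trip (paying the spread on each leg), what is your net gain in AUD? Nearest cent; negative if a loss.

Best loop AUD → USD → NOK → AUD:
AUD 5,584,000.00 ÷ 1.2741 (buy USD at ask) = USD 4,382,701.51
USD 4,382,701.51 × 10.938 (sell USD at bid) = NOK 47,937,989.17
NOK 47,937,989.17 ÷ 8.4184 (buy AUD at ask) = AUD 5,694,429.96

Net profit: AUD 110,429.96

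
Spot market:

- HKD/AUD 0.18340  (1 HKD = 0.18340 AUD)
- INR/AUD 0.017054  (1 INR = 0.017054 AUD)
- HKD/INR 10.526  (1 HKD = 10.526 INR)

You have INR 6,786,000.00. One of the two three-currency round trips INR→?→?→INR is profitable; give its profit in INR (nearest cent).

Profitable loop is INR → HKD → AUD → INR:
INR 6,786,000.00 ÷ 10.526 = HKD 644,689.34
HKD 644,689.34 × 0.18340 = AUD 118,236.03
AUD 118,236.03 ÷ 0.017054 = INR 6,933,037.71
Profit = INR 6,933,037.71 − INR 6,786,000.00

Profit: INR 147,037.71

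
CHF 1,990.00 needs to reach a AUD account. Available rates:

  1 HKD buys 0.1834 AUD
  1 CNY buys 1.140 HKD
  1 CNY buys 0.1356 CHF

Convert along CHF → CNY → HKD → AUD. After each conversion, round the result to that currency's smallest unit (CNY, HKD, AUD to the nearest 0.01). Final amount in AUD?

AUD 3,068.30

CHF 1,990.00 ÷ 0.1356 = CNY 14,675.52
CNY 14,675.52 × 1.140 = HKD 16,730.09
HKD 16,730.09 × 0.1834 = AUD 3,068.30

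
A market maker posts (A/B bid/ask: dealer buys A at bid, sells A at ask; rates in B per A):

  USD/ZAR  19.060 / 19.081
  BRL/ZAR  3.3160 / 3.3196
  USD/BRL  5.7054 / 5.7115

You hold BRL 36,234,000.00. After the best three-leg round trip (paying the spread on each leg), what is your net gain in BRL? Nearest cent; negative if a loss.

Best loop BRL → USD → ZAR → BRL:
BRL 36,234,000.00 ÷ 5.7115 (buy USD at ask) = USD 6,344,042.72
USD 6,344,042.72 × 19.060 (sell USD at bid) = ZAR 120,917,454.26
ZAR 120,917,454.26 ÷ 3.3196 (buy BRL at ask) = BRL 36,425,308.55

Net profit: BRL 191,308.55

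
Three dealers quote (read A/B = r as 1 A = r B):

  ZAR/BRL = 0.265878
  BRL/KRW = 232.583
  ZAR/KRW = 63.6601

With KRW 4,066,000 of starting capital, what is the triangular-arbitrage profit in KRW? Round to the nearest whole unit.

Profitable loop is KRW → BRL → ZAR → KRW:
KRW 4,066,000 ÷ 232.583 = BRL 17,481.93
BRL 17,481.93 ÷ 0.265878 = ZAR 65,751.70
ZAR 65,751.70 × 63.6601 = KRW 4,185,760
Profit = KRW 4,185,760 − KRW 4,066,000

Profit: KRW 119,760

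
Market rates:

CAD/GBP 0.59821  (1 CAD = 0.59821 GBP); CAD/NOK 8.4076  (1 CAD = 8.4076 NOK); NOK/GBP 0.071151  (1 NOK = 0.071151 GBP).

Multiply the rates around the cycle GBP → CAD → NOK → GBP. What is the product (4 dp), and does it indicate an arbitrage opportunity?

1.0000 (no arbitrage)

Around GBP → CAD → NOK → GBP: 1 ÷ 0.59821 × 8.4076 × 0.071151 = 0.999999
Product ≈ 1 (deviation 0.000%, within rounding noise).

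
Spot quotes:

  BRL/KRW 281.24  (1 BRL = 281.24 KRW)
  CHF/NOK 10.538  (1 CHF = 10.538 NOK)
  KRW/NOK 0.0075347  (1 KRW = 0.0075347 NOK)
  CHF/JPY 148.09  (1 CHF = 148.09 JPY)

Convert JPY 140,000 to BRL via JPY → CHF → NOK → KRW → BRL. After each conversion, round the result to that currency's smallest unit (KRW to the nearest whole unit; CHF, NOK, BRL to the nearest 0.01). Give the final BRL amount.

BRL 4,701.29

JPY 140,000 ÷ 148.09 = CHF 945.37
CHF 945.37 × 10.538 = NOK 9,962.31
NOK 9,962.31 ÷ 0.0075347 = KRW 1,322,191
KRW 1,322,191 ÷ 281.24 = BRL 4,701.29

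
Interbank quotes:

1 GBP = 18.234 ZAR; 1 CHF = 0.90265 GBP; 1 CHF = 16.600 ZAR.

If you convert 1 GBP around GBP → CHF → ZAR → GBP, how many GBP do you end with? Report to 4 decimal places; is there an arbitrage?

1.0086 (arbitrage exists)

Around GBP → CHF → ZAR → GBP: 1 ÷ 0.90265 × 16.600 ÷ 18.234 = 1.008572
Product > 1; profitable direction is GBP → CHF → ZAR → GBP.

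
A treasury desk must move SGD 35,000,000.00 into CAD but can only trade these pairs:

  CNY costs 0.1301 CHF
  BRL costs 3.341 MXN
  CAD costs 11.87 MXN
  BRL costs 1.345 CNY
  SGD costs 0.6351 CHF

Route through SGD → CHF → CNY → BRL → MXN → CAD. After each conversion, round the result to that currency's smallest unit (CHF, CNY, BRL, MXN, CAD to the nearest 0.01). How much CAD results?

CAD 35,754,962.99

SGD 35,000,000.00 × 0.6351 = CHF 22,228,500.00
CHF 22,228,500.00 ÷ 0.1301 = CNY 170,857,033.05
CNY 170,857,033.05 ÷ 1.345 = BRL 127,031,251.34
BRL 127,031,251.34 × 3.341 = MXN 424,411,410.73
MXN 424,411,410.73 ÷ 11.87 = CAD 35,754,962.99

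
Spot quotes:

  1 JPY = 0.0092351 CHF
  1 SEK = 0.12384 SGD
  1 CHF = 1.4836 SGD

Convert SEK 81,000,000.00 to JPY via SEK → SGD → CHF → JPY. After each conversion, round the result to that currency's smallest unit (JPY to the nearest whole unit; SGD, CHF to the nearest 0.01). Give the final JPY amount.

JPY 732,128,874

SEK 81,000,000.00 × 0.12384 = SGD 10,031,040.00
SGD 10,031,040.00 ÷ 1.4836 = CHF 6,761,283.36
CHF 6,761,283.36 ÷ 0.0092351 = JPY 732,128,874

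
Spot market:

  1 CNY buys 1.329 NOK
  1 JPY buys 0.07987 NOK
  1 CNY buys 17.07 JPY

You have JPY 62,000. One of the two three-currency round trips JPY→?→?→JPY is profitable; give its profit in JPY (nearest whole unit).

Profit: JPY 1,604

Profitable loop is JPY → NOK → CNY → JPY:
JPY 62,000 × 0.07987 = NOK 4,951.94
NOK 4,951.94 ÷ 1.329 = CNY 3,726.06
CNY 3,726.06 × 17.07 = JPY 63,604
Profit = JPY 63,604 − JPY 62,000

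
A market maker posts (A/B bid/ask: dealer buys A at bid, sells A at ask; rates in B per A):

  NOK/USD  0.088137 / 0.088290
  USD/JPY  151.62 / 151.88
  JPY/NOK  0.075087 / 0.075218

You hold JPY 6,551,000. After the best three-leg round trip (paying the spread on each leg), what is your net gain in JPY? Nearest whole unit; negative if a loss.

Best loop JPY → NOK → USD → JPY:
JPY 6,551,000 × 0.075087 (sell JPY at bid) = NOK 491,894.94
NOK 491,894.94 × 0.088137 (sell NOK at bid) = USD 43,354.14
USD 43,354.14 × 151.62 (sell USD at bid) = JPY 6,573,355

Net profit: JPY 22,355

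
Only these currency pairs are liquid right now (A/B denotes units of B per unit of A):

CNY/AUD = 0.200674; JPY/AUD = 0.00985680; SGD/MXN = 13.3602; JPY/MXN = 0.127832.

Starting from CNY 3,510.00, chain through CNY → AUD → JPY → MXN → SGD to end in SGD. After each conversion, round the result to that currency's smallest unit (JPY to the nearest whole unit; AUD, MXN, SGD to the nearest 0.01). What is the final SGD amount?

SGD 683.74

CNY 3,510.00 × 0.200674 = AUD 704.37
AUD 704.37 ÷ 0.00985680 = JPY 71,460
JPY 71,460 × 0.127832 = MXN 9,134.87
MXN 9,134.87 ÷ 13.3602 = SGD 683.74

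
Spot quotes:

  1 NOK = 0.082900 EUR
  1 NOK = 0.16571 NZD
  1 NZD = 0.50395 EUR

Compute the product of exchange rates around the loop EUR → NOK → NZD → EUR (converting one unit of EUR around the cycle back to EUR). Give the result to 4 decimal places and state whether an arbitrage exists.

1.0074 (arbitrage exists)

Around EUR → NOK → NZD → EUR: 1 ÷ 0.082900 × 0.16571 × 0.50395 = 1.007353
Product > 1; profitable direction is EUR → NOK → NZD → EUR.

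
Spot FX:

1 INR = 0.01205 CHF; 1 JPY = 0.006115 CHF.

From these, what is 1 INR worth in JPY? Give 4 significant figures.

1 INR × 0.01205 = 0.01205 CHF
0.01205 CHF ÷ 0.006115 = 1.97056 JPY

INR/JPY = 1.971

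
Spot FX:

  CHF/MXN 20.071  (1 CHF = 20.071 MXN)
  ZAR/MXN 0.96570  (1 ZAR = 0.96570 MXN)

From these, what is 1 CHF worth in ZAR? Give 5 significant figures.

CHF/ZAR = 20.784

1 CHF × 20.071 = 20.071 MXN
20.071 MXN ÷ 0.96570 = 20.7839 ZAR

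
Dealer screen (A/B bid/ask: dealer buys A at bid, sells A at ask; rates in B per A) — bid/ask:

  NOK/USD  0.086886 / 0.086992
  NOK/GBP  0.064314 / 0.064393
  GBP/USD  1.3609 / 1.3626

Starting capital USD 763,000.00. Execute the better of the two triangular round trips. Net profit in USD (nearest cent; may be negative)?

Net profit: USD 4,674.22

Best loop USD → NOK → GBP → USD:
USD 763,000.00 ÷ 0.086992 (buy NOK at ask) = NOK 8,770,921.46
NOK 8,770,921.46 × 0.064314 (sell NOK at bid) = GBP 564,093.04
GBP 564,093.04 × 1.3609 (sell GBP at bid) = USD 767,674.22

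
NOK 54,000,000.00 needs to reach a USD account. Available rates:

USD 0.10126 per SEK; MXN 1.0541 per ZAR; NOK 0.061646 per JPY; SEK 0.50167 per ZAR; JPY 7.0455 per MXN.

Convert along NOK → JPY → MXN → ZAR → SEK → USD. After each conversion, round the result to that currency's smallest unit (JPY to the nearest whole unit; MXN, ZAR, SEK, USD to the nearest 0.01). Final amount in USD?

USD 5,991,716.82

NOK 54,000,000.00 ÷ 0.061646 = JPY 875,969,244
JPY 875,969,244 ÷ 7.0455 = MXN 124,330,316.37
MXN 124,330,316.37 ÷ 1.0541 = ZAR 117,949,261.33
ZAR 117,949,261.33 × 0.50167 = SEK 59,171,605.93
SEK 59,171,605.93 × 0.10126 = USD 5,991,716.82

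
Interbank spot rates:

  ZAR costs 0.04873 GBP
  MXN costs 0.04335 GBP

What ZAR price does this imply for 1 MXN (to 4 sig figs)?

1 MXN × 0.04335 = 0.04335 GBP
0.04335 GBP ÷ 0.04873 = 0.889596 ZAR

MXN/ZAR = 0.8896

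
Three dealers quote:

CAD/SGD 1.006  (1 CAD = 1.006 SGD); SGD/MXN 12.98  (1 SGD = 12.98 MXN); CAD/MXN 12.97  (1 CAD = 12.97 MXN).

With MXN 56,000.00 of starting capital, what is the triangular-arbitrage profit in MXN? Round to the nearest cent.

Profitable loop is MXN → CAD → SGD → MXN:
MXN 56,000.00 ÷ 12.97 = CAD 4,317.66
CAD 4,317.66 × 1.006 = SGD 4,343.56
SGD 4,343.56 × 12.98 = MXN 56,379.44
Profit = MXN 56,379.44 − MXN 56,000.00

Profit: MXN 379.44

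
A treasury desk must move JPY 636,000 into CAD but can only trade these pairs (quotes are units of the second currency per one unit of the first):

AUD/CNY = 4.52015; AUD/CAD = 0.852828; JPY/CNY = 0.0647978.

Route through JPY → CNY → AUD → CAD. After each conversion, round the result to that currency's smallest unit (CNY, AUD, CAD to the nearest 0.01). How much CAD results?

CAD 7,775.45

JPY 636,000 × 0.0647978 = CNY 41,211.40
CNY 41,211.40 ÷ 4.52015 = AUD 9,117.26
AUD 9,117.26 × 0.852828 = CAD 7,775.45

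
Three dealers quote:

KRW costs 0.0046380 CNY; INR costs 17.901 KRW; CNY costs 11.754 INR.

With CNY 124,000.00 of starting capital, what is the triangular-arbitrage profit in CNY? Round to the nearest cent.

Profitable loop is CNY → KRW → INR → CNY:
CNY 124,000.00 ÷ 0.0046380 = KRW 26,735,662
KRW 26,735,662 ÷ 17.901 = INR 1,493,528.96
INR 1,493,528.96 ÷ 11.754 = CNY 127,065.59
Profit = CNY 127,065.59 − CNY 124,000.00

Profit: CNY 3,065.59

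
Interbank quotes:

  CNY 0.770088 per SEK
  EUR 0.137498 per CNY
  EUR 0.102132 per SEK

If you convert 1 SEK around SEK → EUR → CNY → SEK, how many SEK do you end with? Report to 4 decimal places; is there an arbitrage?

Around SEK → EUR → CNY → SEK: 1 × 0.102132 ÷ 0.137498 ÷ 0.770088 = 0.964551
Product < 1; profitable direction is SEK → CNY → EUR → SEK.

0.9646 (arbitrage exists)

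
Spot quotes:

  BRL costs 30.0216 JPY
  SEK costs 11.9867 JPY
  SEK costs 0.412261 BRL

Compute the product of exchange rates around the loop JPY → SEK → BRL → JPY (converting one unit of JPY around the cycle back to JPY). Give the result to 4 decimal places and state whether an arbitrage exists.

Around JPY → SEK → BRL → JPY: 1 ÷ 11.9867 × 0.412261 × 30.0216 = 1.032539
Product > 1; profitable direction is JPY → SEK → BRL → JPY.

1.0325 (arbitrage exists)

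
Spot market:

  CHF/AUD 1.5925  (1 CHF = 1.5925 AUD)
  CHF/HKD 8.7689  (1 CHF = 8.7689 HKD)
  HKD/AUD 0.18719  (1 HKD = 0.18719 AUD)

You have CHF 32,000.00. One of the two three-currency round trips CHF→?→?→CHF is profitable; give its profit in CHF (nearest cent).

Profit: CHF 983.62

Profitable loop is CHF → HKD → AUD → CHF:
CHF 32,000.00 × 8.7689 = HKD 280,604.80
HKD 280,604.80 × 0.18719 = AUD 52,526.41
AUD 52,526.41 ÷ 1.5925 = CHF 32,983.62
Profit = CHF 32,983.62 − CHF 32,000.00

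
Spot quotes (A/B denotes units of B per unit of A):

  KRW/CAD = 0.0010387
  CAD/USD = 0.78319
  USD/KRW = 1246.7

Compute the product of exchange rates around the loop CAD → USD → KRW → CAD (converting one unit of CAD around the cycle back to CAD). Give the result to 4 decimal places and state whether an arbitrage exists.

1.0142 (arbitrage exists)

Around CAD → USD → KRW → CAD: 1 × 0.78319 × 1246.7 × 0.0010387 = 1.014190
Product > 1; profitable direction is CAD → USD → KRW → CAD.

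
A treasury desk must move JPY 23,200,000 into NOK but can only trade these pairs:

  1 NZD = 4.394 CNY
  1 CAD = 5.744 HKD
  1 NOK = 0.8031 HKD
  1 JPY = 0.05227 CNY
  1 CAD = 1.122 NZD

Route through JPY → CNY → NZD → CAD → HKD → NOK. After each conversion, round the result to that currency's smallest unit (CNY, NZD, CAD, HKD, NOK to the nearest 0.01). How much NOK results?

JPY 23,200,000 × 0.05227 = CNY 1,212,664.00
CNY 1,212,664.00 ÷ 4.394 = NZD 275,981.79
NZD 275,981.79 ÷ 1.122 = CAD 245,973.07
CAD 245,973.07 × 5.744 = HKD 1,412,869.31
HKD 1,412,869.31 ÷ 0.8031 = NOK 1,759,269.47

NOK 1,759,269.47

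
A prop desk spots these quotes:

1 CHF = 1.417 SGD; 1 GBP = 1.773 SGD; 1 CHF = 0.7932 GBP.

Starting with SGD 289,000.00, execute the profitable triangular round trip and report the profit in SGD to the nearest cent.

Profit: SGD 2,189.86

Profitable loop is SGD → GBP → CHF → SGD:
SGD 289,000.00 ÷ 1.773 = GBP 163,000.56
GBP 163,000.56 ÷ 0.7932 = CHF 205,497.43
CHF 205,497.43 × 1.417 = SGD 291,189.86
Profit = SGD 291,189.86 − SGD 289,000.00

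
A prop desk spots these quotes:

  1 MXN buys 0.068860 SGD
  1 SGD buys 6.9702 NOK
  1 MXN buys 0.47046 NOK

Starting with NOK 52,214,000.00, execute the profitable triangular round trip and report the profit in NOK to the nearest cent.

Profitable loop is NOK → MXN → SGD → NOK:
NOK 52,214,000.00 ÷ 0.47046 = MXN 110,984,993.41
MXN 110,984,993.41 × 0.068860 = SGD 7,642,426.65
SGD 7,642,426.65 × 6.9702 = NOK 53,269,242.21
Profit = NOK 53,269,242.21 − NOK 52,214,000.00

Profit: NOK 1,055,242.21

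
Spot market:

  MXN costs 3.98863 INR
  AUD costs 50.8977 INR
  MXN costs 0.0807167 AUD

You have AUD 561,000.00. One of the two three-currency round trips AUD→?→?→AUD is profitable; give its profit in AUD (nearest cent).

Profitable loop is AUD → INR → MXN → AUD:
AUD 561,000.00 × 50.8977 = INR 28,553,609.70
INR 28,553,609.70 ÷ 3.98863 = MXN 7,158,751.18
MXN 7,158,751.18 × 0.0807167 = AUD 577,830.77
Profit = AUD 577,830.77 − AUD 561,000.00

Profit: AUD 16,830.77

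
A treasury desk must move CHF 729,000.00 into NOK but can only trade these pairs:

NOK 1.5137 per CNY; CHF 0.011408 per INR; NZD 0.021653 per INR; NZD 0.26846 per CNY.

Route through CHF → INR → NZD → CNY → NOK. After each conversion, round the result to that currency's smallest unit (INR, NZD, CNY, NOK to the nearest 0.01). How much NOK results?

CHF 729,000.00 ÷ 0.011408 = INR 63,902,524.54
INR 63,902,524.54 × 0.021653 = NZD 1,383,681.36
NZD 1,383,681.36 ÷ 0.26846 = CNY 5,154,143.49
CNY 5,154,143.49 × 1.5137 = NOK 7,801,827.00

NOK 7,801,827.00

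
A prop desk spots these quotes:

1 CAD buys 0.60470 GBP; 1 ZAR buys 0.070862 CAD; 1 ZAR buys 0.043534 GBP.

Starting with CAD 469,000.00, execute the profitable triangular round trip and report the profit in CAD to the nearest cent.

Profitable loop is CAD → ZAR → GBP → CAD:
CAD 469,000.00 ÷ 0.070862 = ZAR 6,618,497.93
ZAR 6,618,497.93 × 0.043534 = GBP 288,129.69
GBP 288,129.69 ÷ 0.60470 = CAD 476,483.69
Profit = CAD 476,483.69 − CAD 469,000.00

Profit: CAD 7,483.69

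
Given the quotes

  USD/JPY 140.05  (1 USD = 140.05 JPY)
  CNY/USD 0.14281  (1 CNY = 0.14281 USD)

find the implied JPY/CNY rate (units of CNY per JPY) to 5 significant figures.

1 JPY ÷ 140.05 = 0.00714031 USD
0.00714031 USD ÷ 0.14281 = 0.0499986 CNY

JPY/CNY = 0.049999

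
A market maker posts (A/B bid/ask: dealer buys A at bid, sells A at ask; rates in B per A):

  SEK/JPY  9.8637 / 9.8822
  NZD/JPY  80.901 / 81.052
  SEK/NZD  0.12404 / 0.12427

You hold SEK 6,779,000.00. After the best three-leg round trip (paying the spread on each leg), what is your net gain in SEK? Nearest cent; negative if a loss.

Net profit: SEK 104,790.46

Best loop SEK → NZD → JPY → SEK:
SEK 6,779,000.00 × 0.12404 (sell SEK at bid) = NZD 840,867.16
NZD 840,867.16 × 80.901 (sell NZD at bid) = JPY 68,026,994
JPY 68,026,994 ÷ 9.8822 (buy SEK at ask) = SEK 6,883,790.46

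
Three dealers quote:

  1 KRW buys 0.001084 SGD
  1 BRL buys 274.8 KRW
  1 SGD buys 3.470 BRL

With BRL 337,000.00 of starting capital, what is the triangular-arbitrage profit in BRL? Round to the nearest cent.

Profit: BRL 11,341.64

Profitable loop is BRL → KRW → SGD → BRL:
BRL 337,000.00 × 274.8 = KRW 92,607,600
KRW 92,607,600 × 0.001084 = SGD 100,386.64
SGD 100,386.64 × 3.470 = BRL 348,341.64
Profit = BRL 348,341.64 − BRL 337,000.00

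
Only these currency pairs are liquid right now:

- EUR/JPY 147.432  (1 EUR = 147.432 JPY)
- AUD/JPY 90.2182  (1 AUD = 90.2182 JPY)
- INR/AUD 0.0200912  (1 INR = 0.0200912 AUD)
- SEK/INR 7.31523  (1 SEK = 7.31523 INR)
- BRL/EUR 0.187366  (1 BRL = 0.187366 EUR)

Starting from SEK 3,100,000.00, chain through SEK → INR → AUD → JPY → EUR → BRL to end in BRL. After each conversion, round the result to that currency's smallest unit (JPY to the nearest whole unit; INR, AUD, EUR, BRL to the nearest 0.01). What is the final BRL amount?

BRL 1,488,014.53

SEK 3,100,000.00 × 7.31523 = INR 22,677,213.00
INR 22,677,213.00 × 0.0200912 = AUD 455,612.42
AUD 455,612.42 × 90.2182 = JPY 41,104,532
JPY 41,104,532 ÷ 147.432 = EUR 278,803.33
EUR 278,803.33 ÷ 0.187366 = BRL 1,488,014.53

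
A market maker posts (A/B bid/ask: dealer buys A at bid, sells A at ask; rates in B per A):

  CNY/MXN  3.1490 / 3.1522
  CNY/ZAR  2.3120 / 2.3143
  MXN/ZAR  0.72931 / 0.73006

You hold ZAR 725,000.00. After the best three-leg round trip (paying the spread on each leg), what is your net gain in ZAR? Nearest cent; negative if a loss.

Net profit: ZAR 3,372.46

Best loop ZAR → MXN → CNY → ZAR:
ZAR 725,000.00 ÷ 0.73006 (buy MXN at ask) = MXN 993,069.06
MXN 993,069.06 ÷ 3.1522 (buy CNY at ask) = CNY 315,039.99
CNY 315,039.99 × 2.3120 (sell CNY at bid) = ZAR 728,372.46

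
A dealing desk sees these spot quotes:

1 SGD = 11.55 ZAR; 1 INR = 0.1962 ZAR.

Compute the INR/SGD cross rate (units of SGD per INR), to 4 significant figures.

1 INR × 0.1962 = 0.1962 ZAR
0.1962 ZAR ÷ 11.55 = 0.016987 SGD

INR/SGD = 0.01699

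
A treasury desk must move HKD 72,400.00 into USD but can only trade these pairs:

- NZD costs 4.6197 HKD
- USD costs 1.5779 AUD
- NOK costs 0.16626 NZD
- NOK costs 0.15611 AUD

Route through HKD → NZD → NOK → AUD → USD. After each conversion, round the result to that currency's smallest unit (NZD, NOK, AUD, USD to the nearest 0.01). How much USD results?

USD 9,325.84

HKD 72,400.00 ÷ 4.6197 = NZD 15,672.01
NZD 15,672.01 ÷ 0.16626 = NOK 94,262.06
NOK 94,262.06 × 0.15611 = AUD 14,715.25
AUD 14,715.25 ÷ 1.5779 = USD 9,325.84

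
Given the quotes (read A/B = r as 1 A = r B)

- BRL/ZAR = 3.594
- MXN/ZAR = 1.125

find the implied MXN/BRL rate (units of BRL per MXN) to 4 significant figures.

MXN/BRL = 0.3130

1 MXN × 1.125 = 1.125 ZAR
1.125 ZAR ÷ 3.594 = 0.313022 BRL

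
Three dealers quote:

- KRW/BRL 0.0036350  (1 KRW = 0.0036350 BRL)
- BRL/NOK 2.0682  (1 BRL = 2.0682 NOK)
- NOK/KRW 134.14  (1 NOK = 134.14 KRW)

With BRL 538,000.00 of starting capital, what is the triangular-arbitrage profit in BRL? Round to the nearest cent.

Profitable loop is BRL → NOK → KRW → BRL:
BRL 538,000.00 × 2.0682 = NOK 1,112,691.60
NOK 1,112,691.60 × 134.14 = KRW 149,256,451
KRW 149,256,451 × 0.0036350 = BRL 542,547.20
Profit = BRL 542,547.20 − BRL 538,000.00

Profit: BRL 4,547.20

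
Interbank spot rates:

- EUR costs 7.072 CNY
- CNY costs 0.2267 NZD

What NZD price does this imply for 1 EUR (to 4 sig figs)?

EUR/NZD = 1.603

1 EUR × 7.072 = 7.072 CNY
7.072 CNY × 0.2267 = 1.60322 NZD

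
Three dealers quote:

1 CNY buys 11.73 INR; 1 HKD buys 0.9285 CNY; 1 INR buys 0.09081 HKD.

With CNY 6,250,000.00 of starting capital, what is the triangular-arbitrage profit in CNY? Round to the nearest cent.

Profit: CNY 69,262.87

Profitable loop is CNY → HKD → INR → CNY:
CNY 6,250,000.00 ÷ 0.9285 = HKD 6,731,287.02
HKD 6,731,287.02 ÷ 0.09081 = INR 74,124,953.44
INR 74,124,953.44 ÷ 11.73 = CNY 6,319,262.87
Profit = CNY 6,319,262.87 − CNY 6,250,000.00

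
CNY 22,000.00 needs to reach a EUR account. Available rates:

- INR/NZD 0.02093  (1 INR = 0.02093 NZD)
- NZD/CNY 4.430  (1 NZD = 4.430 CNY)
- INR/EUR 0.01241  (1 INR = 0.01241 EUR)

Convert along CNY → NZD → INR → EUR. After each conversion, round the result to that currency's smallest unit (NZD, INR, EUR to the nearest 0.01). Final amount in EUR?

CNY 22,000.00 ÷ 4.430 = NZD 4,966.14
NZD 4,966.14 ÷ 0.02093 = INR 237,273.77
INR 237,273.77 × 0.01241 = EUR 2,944.57

EUR 2,944.57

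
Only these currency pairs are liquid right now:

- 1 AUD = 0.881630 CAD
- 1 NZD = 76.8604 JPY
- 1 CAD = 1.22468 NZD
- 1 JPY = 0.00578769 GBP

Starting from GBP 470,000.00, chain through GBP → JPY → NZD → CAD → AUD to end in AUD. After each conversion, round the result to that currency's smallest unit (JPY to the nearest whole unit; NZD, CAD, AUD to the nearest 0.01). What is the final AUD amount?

AUD 978,545.38

GBP 470,000.00 ÷ 0.00578769 = JPY 81,206,837
JPY 81,206,837 ÷ 76.8604 = NZD 1,056,549.76
NZD 1,056,549.76 ÷ 1.22468 = CAD 862,714.96
CAD 862,714.96 ÷ 0.881630 = AUD 978,545.38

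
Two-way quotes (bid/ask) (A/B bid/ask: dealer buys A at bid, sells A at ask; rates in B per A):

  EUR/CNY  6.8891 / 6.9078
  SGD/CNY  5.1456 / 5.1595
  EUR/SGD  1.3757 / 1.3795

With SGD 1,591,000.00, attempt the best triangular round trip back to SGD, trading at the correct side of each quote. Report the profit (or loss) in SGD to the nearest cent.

Net profit: SGD 39,385.05

Best loop SGD → CNY → EUR → SGD:
SGD 1,591,000.00 × 5.1456 (sell SGD at bid) = CNY 8,186,649.60
CNY 8,186,649.60 ÷ 6.9078 (buy EUR at ask) = EUR 1,185,131.24
EUR 1,185,131.24 × 1.3757 (sell EUR at bid) = SGD 1,630,385.05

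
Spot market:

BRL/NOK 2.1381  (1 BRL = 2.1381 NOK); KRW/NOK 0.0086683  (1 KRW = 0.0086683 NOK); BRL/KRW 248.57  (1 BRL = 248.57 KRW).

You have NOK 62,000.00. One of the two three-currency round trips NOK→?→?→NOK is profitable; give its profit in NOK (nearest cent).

Profit: NOK 480.76

Profitable loop is NOK → BRL → KRW → NOK:
NOK 62,000.00 ÷ 2.1381 = BRL 28,997.71
BRL 28,997.71 × 248.57 = KRW 7,207,960
KRW 7,207,960 × 0.0086683 = NOK 62,480.76
Profit = NOK 62,480.76 − NOK 62,000.00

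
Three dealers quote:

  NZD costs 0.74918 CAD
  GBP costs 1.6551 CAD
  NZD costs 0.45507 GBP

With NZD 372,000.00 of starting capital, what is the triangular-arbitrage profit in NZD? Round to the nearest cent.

Profitable loop is NZD → GBP → CAD → NZD:
NZD 372,000.00 × 0.45507 = GBP 169,286.04
GBP 169,286.04 × 1.6551 = CAD 280,185.32
CAD 280,185.32 ÷ 0.74918 = NZD 373,989.33
Profit = NZD 373,989.33 − NZD 372,000.00

Profit: NZD 1,989.33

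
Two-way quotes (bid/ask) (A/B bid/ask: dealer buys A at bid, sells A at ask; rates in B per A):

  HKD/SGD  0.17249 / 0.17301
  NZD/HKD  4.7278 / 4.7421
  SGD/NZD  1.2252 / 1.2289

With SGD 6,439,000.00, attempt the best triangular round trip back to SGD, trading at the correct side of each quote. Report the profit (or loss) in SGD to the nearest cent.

Net result: SGD -5,483.31 (no profitable arbitrage after spreads)

Best loop SGD → NZD → HKD → SGD:
SGD 6,439,000.00 × 1.2252 (sell SGD at bid) = NZD 7,889,062.80
NZD 7,889,062.80 × 4.7278 (sell NZD at bid) = HKD 37,297,911.11
HKD 37,297,911.11 × 0.17249 (sell HKD at bid) = SGD 6,433,516.69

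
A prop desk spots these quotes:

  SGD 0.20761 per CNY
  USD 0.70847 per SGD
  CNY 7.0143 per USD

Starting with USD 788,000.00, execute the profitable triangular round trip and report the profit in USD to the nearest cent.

Profit: USD 24,980.80

Profitable loop is USD → CNY → SGD → USD:
USD 788,000.00 × 7.0143 = CNY 5,527,268.40
CNY 5,527,268.40 × 0.20761 = SGD 1,147,516.19
SGD 1,147,516.19 × 0.70847 = USD 812,980.80
Profit = USD 812,980.80 − USD 788,000.00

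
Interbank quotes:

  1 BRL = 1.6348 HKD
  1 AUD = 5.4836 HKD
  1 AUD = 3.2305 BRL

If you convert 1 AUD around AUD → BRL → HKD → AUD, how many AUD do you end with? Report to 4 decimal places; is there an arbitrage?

0.9631 (arbitrage exists)

Around AUD → BRL → HKD → AUD: 1 × 3.2305 × 1.6348 ÷ 5.4836 = 0.963094
Product < 1; profitable direction is AUD → HKD → BRL → AUD.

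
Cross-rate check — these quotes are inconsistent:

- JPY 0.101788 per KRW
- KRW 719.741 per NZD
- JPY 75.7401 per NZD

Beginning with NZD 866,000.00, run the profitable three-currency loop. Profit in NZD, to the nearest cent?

Profitable loop is NZD → JPY → KRW → NZD:
NZD 866,000.00 × 75.7401 = JPY 65,590,927
JPY 65,590,927 ÷ 0.101788 = KRW 644,387,615
KRW 644,387,615 ÷ 719.741 = NZD 895,304.86
Profit = NZD 895,304.86 − NZD 866,000.00

Profit: NZD 29,304.86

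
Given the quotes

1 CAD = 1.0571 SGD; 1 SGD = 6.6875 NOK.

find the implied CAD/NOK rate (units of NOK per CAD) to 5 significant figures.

1 CAD × 1.0571 = 1.0571 SGD
1.0571 SGD × 6.6875 = 7.06936 NOK

CAD/NOK = 7.0694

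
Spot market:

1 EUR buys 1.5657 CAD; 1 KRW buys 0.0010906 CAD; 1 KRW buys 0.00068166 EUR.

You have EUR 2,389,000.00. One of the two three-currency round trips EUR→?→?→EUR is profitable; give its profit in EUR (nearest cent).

Profit: EUR 52,210.79

Profitable loop is EUR → KRW → CAD → EUR:
EUR 2,389,000.00 ÷ 0.00068166 = KRW 3,504,679,752
KRW 3,504,679,752 × 0.0010906 = CAD 3,822,203.74
CAD 3,822,203.74 ÷ 1.5657 = EUR 2,441,210.79
Profit = EUR 2,441,210.79 − EUR 2,389,000.00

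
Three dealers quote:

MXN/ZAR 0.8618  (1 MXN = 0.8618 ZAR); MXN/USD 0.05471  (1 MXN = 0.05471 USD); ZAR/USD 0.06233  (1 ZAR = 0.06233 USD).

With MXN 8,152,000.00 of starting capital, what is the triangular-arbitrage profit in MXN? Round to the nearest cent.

Profit: MXN 150,851.47

Profitable loop is MXN → USD → ZAR → MXN:
MXN 8,152,000.00 × 0.05471 = USD 445,995.92
USD 445,995.92 ÷ 0.06233 = ZAR 7,155,397.40
ZAR 7,155,397.40 ÷ 0.8618 = MXN 8,302,851.47
Profit = MXN 8,302,851.47 − MXN 8,152,000.00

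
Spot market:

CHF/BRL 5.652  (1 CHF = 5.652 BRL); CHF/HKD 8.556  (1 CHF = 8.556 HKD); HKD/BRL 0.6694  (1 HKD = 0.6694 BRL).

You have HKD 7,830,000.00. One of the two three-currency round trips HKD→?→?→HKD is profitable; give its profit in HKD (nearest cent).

Profitable loop is HKD → BRL → CHF → HKD:
HKD 7,830,000.00 × 0.6694 = BRL 5,241,402.00
BRL 5,241,402.00 ÷ 5.652 = CHF 927,353.50
CHF 927,353.50 × 8.556 = HKD 7,934,436.57
Profit = HKD 7,934,436.57 − HKD 7,830,000.00

Profit: HKD 104,436.57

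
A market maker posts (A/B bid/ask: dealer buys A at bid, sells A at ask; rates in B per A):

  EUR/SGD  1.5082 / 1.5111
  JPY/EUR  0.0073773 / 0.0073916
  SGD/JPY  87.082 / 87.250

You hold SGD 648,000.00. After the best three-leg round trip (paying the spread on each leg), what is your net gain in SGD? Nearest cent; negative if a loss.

Net profit: SGD 16,933.03

Best loop SGD → EUR → JPY → SGD:
SGD 648,000.00 ÷ 1.5111 (buy EUR at ask) = EUR 428,826.68
EUR 428,826.68 ÷ 0.0073916 (buy JPY at ask) = JPY 58,015,407
JPY 58,015,407 ÷ 87.250 (buy SGD at ask) = SGD 664,933.03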